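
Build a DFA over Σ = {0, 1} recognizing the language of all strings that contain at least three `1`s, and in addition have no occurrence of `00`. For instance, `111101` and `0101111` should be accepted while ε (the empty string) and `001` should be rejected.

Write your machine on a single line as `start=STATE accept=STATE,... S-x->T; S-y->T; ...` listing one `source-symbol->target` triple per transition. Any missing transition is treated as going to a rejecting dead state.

Build one automaton per condition and run them in lockstep. The first has 5 states tracking the count of `1`s, saturating at 4; the second has 3 states tracking partial matches of the forbidden pattern `00`. A product state is a pair (one from each), accepting exactly when both do. Minimizing collapses redundant product states.
       0  1 
>  A   B  C 
   B   D  C 
   C   E  F 
   D   D  D 
   E   D  F 
   F   G  H 
   G   D  H 
 * H   I  H 
 * I   D  H 
(> = start, * = accepting)

start=A; accept=H,I; A-0->B; A-1->C; B-0->D; B-1->C; C-0->E; C-1->F; D-0->D; D-1->D; E-0->D; E-1->F; F-0->G; F-1->H; G-0->D; G-1->H; H-0->I; H-1->H; I-0->D; I-1->H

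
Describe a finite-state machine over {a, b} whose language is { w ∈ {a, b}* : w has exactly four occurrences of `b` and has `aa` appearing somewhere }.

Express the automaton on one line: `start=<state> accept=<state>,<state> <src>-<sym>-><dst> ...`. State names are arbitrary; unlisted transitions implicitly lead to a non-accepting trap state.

Handle the two conditions separately and then intersect. One (6 states) tracks the count of `b`s, saturating at 5; the other (3 states) tracks whether and how much of `aa` has been seen. Each combined state is a pair, one component from each; accept when both components accept. After merging equivalent states the machine shrinks.
With 16 states:
          a    b  
>  s0     s1   s2 
   s1     s3   s2 
   s2     s4   s5 
   s3     s3   s6 
   s4     s6   s5 
   s5     s7   s8 
   s6     s6   s9 
   s7     s9   s8 
   s8    s10  s11 
   s9     s9  s12 
   s10   s12  s11 
   s11   s13  s14 
   s12   s12  s15 
   s13   s15  s14 
   s14   s14  s14 
 * s15   s15  s14 
(> = start, * = accepting)

start=s0 accept=s15 s0-a->s1 s0-b->s2 s1-a->s3 s1-b->s2 s2-a->s4 s2-b->s5 s3-a->s3 s3-b->s6 s4-a->s6 s4-b->s5 s5-a->s7 s5-b->s8 s6-a->s6 s6-b->s9 s7-a->s9 s7-b->s8 s8-a->s10 s8-b->s11 s9-a->s9 s9-b->s12 s10-a->s12 s10-b->s11 s11-a->s13 s11-b->s14 s12-a->s12 s12-b->s15 s13-a->s15 s13-b->s14 s14-a->s14 s14-b->s14 s15-a->s15 s15-b->s14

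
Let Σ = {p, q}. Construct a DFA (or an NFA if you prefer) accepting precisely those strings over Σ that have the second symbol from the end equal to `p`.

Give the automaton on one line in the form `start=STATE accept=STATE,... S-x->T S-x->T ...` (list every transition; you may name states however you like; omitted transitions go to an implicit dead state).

start=s0 accept=s3,s4 s0-p->s1 s0-q->s2 s1-p->s3 s1-q->s4 s2-p->s5 s2-q->s6 s3-p->s3 s3-q->s4 s4-p->s5 s4-q->s6 s5-p->s3 s5-q->s4 s6-p->s5 s6-q->s6

A DFA must remember the last 2 symbols (since which symbol is second-to-last isn't known until the input ends). Use one state per possible window of the last ≤2 symbols; accept from those whose window starts with `p`.
        p   q  
>  s0   s1  s2 
   s1   s3  s4 
   s2   s5  s6 
 * s3   s3  s4 
 * s4   s5  s6 
   s5   s3  s4 
   s6   s5  s6 
(> = start, * = accepting)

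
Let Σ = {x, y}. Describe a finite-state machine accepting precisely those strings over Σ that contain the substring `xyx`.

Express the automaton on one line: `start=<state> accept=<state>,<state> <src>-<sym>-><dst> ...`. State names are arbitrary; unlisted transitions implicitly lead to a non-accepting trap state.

start=q0 accept=q3 q0-x->q1 q0-y->q0 q1-x->q1 q1-y->q2 q2-x->q3 q2-y->q0 q3-x->q3 q3-y->q3

States q0..q2 record the length of the longest prefix of `xyx` that matches the current input suffix. Reaching q3 means `xyx` has been seen, and we stay there forever. Accept from q3.
        x   y  
>  q0   q1  q0 
   q1   q1  q2 
   q2   q3  q0 
 * q3   q3  q3 
(> = start, * = accepting)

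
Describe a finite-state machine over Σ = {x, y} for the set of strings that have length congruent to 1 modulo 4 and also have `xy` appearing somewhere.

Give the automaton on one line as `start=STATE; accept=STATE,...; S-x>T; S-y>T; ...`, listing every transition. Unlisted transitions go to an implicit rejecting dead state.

start=S0; accept=S11; S0-x>S1; S0-y>S2; S1-x>S3; S1-y>S4; S2-x>S3; S2-y>S5; S3-x>S6; S3-y>S7; S4-x>S7; S4-y>S7; S5-x>S6; S5-y>S8; S6-x>S9; S6-y>S10; S7-x>S10; S7-y>S10; S8-x>S9; S8-y>S0; S9-x>S1; S9-y>S11; S10-x>S11; S10-y>S11; S11-x>S4; S11-y>S4

Build one automaton per condition and run them in lockstep. The first has 4 states tracking the input length modulo 4; the second has 3 states tracking whether and how much of `xy` has been seen. A product state is a pair (one from each), accepting exactly when both do.
          x    y  
>  S0     S1   S2 
   S1     S3   S4 
   S2     S3   S5 
   S3     S6   S7 
   S4     S7   S7 
   S5     S6   S8 
   S6     S9  S10 
   S7    S10  S10 
   S8     S9   S0 
   S9     S1  S11 
   S10   S11  S11 
 * S11    S4   S4 
(> = start, * = accepting)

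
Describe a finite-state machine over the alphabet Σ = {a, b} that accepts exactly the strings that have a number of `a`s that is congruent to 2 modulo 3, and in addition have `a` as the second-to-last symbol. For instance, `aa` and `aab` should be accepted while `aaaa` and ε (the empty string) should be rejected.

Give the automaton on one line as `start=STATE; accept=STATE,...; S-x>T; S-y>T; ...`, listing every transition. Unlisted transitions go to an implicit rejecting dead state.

Handle the two conditions separately and then intersect. The first has 3 states tracking the count of `a`s modulo 3; the second has 7 states tracking the last 2 symbols read. A product state is a pair (one from each), accepting exactly when both do.
          a    b  
>  s0     s1   s2 
   s1     s3   s4 
   s2     s5   s6 
 * s3     s7   s8 
   s4     s9  s10 
   s5     s3   s4 
   s6     s5   s6 
   s7    s11  s12 
 * s8    s13  s14 
   s9     s7   s8 
   s10    s9  s10 
   s11    s3   s4 
   s12    s5   s6 
   s13   s11  s12 
   s14   s13  s14 
(> = start, * = accepting)

start=s0; accept=s3,s8; s0-a>s1; s0-b>s2; s1-a>s3; s1-b>s4; s2-a>s5; s2-b>s6; s3-a>s7; s3-b>s8; s4-a>s9; s4-b>s10; s5-a>s3; s5-b>s4; s6-a>s5; s6-b>s6; s7-a>s11; s7-b>s12; s8-a>s13; s8-b>s14; s9-a>s7; s9-b>s8; s10-a>s9; s10-b>s10; s11-a>s3; s11-b>s4; s12-a>s5; s12-b>s6; s13-a>s11; s13-b>s12; s14-a>s13; s14-b>s14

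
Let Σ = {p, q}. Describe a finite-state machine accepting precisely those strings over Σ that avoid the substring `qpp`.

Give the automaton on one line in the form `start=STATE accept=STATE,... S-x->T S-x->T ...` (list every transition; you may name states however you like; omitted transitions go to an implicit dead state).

start=s0 accept=s0,s1,s2 s0-p->s0 s0-q->s1 s1-p->s2 s1-q->s1 s2-p->s3 s2-q->s1 s3-p->s3 s3-q->s3

This is the complement of 'contains `qpp`'. Use the same substring-matching states — s0 through s3 holding how much of `qpp` has just been matched — but flip the accepting set: everything except the trap s3 accepts.
4 states suffice.
        p   q  
>* s0   s0  s1 
 * s1   s2  s1 
 * s2   s3  s1 
   s3   s3  s3 
(> = start, * = accepting)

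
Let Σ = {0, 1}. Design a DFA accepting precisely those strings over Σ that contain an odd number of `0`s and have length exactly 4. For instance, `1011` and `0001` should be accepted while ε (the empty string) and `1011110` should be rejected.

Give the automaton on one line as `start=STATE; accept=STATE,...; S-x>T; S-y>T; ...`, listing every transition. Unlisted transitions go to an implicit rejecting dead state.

Run two small machines in parallel and take their product. One (2 states) tracks the count of `0`s modulo 2; the other (6 states) tracks the input length, saturating at 5. Each combined state is a pair, one component from each; accept when both components accept.
          0    1  
>  q0     q1   q2 
   q1     q3   q4 
   q2     q4   q3 
   q3     q5   q6 
   q4     q6   q5 
   q5     q7   q8 
   q6     q8   q7 
   q7     q9  q10 
 * q8    q10   q9 
   q9    q10   q9 
   q10    q9  q10 
(> = start, * = accepting)

start=q0; accept=q8; q0-0>q1; q0-1>q2; q1-0>q3; q1-1>q4; q2-0>q4; q2-1>q3; q3-0>q5; q3-1>q6; q4-0>q6; q4-1>q5; q5-0>q7; q5-1>q8; q6-0>q8; q6-1>q7; q7-0>q9; q7-1>q10; q8-0>q10; q8-1>q9; q9-0>q10; q9-1>q9; q10-0>q9; q10-1>q10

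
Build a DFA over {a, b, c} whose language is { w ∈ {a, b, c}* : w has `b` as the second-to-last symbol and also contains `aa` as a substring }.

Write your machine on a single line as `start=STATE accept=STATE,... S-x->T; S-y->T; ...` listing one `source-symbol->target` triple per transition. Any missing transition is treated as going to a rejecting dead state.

start=q0; accept=q15,q16,q17; q0-a->q1; q0-b->q2; q0-c->q3; q1-a->q4; q1-b->q5; q1-c->q6; q2-a->q7; q2-b->q8; q2-c->q9; q3-a->q10; q3-b->q11; q3-c->q12; q4-a->q4; q4-b->q13; q4-c->q14; q5-a->q7; q5-b->q8; q5-c->q9; q6-a->q10; q6-b->q11; q6-c->q12; q7-a->q4; q7-b->q5; q7-c->q6; q8-a->q7; q8-b->q8; q8-c->q9; q9-a->q10; q9-b->q11; q9-c->q12; q10-a->q4; q10-b->q5; q10-c->q6; q11-a->q7; q11-b->q8; q11-c->q9; q12-a->q10; q12-b->q11; q12-c->q12; q13-a->q15; q13-b->q16; q13-c->q17; q14-a->q18; q14-b->q19; q14-c->q20; q15-a->q4; q15-b->q13; q15-c->q14; q16-a->q15; q16-b->q16; q16-c->q17; q17-a->q18; q17-b->q19; q17-c->q20; q18-a->q4; q18-b->q13; q18-c->q14; q19-a->q15; q19-b->q16; q19-c->q17; q20-a->q18; q20-b->q19; q20-c->q20

Handle the two conditions separately and then intersect. One (13 states) tracks the last 2 symbols read; the other (3 states) tracks whether and how much of `aa` has been seen. Each combined state is a pair, one component from each; accept when both components accept.
With 21 states:
          a    b    c  
>  q0     q1   q2   q3 
   q1     q4   q5   q6 
   q2     q7   q8   q9 
   q3    q10  q11  q12 
   q4     q4  q13  q14 
   q5     q7   q8   q9 
   q6    q10  q11  q12 
   q7     q4   q5   q6 
   q8     q7   q8   q9 
   q9    q10  q11  q12 
   q10    q4   q5   q6 
   q11    q7   q8   q9 
   q12   q10  q11  q12 
   q13   q15  q16  q17 
   q14   q18  q19  q20 
 * q15    q4  q13  q14 
 * q16   q15  q16  q17 
 * q17   q18  q19  q20 
   q18    q4  q13  q14 
   q19   q15  q16  q17 
   q20   q18  q19  q20 
(> = start, * = accepting)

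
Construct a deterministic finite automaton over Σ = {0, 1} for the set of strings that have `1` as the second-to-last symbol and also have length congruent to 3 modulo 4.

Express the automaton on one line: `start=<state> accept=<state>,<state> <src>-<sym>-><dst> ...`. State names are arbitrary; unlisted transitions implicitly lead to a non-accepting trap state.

start=q0 accept=q5 q0-0->q1 q0-1->q1 q1-0->q2 q1-1->q3 q2-0->q4 q2-1->q4 q3-0->q5 q3-1->q5 q4-0->q0 q4-1->q0 q5-0->q0 q5-1->q0

Build one automaton per condition and run them in lockstep. One (7 states) tracks the last 2 symbols read; the other (4 states) tracks the input length modulo 4. Each combined state is a pair, one component from each; accept when both components accept. After merging equivalent states the machine shrinks.
A 6-state machine:
        0   1  
>  q0   q1  q1 
   q1   q2  q3 
   q2   q4  q4 
   q3   q5  q5 
   q4   q0  q0 
 * q5   q0  q0 
(> = start, * = accepting)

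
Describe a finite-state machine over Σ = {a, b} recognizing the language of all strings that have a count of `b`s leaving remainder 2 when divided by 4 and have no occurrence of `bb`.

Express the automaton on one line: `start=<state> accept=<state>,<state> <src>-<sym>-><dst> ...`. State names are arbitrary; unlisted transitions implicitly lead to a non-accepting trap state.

start=s0 accept=s4,s5 s0-a->s0 s0-b->s1 s1-a->s2 s1-b->s3 s2-a->s2 s2-b->s4 s3-a->s3 s3-b->s3 s4-a->s5 s4-b->s3 s5-a->s5 s5-b->s6 s6-a->s7 s6-b->s3 s7-a->s7 s7-b->s8 s8-a->s0 s8-b->s3

Build one automaton per condition and run them in lockstep. One (4 states) tracks the count of `b`s modulo 4; the other (3 states) tracks partial matches of the forbidden pattern `bb`. Each combined state is a pair, one component from each; accept when both components accept. After merging equivalent states the machine shrinks.
9 states suffice.
        a   b  
>  s0   s0  s1 
   s1   s2  s3 
   s2   s2  s4 
   s3   s3  s3 
 * s4   s5  s3 
 * s5   s5  s6 
   s6   s7  s3 
   s7   s7  s8 
   s8   s0  s3 
(> = start, * = accepting)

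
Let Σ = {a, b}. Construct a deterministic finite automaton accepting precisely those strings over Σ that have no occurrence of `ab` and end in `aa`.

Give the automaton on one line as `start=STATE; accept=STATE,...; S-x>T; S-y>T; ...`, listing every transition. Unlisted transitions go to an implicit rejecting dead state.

Handle the two conditions separately and then intersect. The first has 3 states tracking partial matches of the forbidden pattern `ab`; the second has 3 states tracking how much of the suffix `aa` has currently been matched. A product state is a pair (one from each), accepting exactly when both do.
With 6 states:
        a   b  
>  S0   S1  S0 
   S1   S2  S3 
 * S2   S2  S3 
   S3   S4  S3 
   S4   S5  S3 
   S5   S5  S3 
(> = start, * = accepting)

start=S0; accept=S2; S0-a>S1; S0-b>S0; S1-a>S2; S1-b>S3; S2-a>S2; S2-b>S3; S3-a>S4; S3-b>S3; S4-a>S5; S4-b>S3; S5-a>S5; S5-b>S3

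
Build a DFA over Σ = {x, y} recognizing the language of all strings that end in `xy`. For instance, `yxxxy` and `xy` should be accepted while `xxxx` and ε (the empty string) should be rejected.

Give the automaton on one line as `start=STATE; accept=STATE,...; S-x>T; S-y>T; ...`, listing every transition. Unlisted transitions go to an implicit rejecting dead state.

start=q0; accept=q2; q0-x>q1; q0-y>q0; q1-x>q1; q1-y>q2; q2-x>q1; q2-y>q0

Remember how much of `xy` the current input suffix matches. State q0 means no match yet; q1 means the last symbol is `x`; q2 means the last 2 symbols are `xy`. Only q2 accepts. On a mismatch, fall back to the longest proper suffix that is still a prefix of `xy`.
3 states suffice.
        x   y  
>  q0   q1  q0 
   q1   q1  q2 
 * q2   q1  q0 
(> = start, * = accepting)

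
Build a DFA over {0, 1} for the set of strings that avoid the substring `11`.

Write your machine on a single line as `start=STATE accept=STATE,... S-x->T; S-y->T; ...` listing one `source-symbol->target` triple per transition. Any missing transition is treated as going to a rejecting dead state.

This is the complement of 'contains `11`'. Use the same substring-matching states — q0 through q2 holding how much of `11` has just been matched — but flip the accepting set: everything except the trap q2 accepts.
3 states suffice.
        0   1  
>* q0   q0  q1 
 * q1   q0  q2 
   q2   q2  q2 
(> = start, * = accepting)

start=q0; accept=q0,q1; q0-0->q0; q0-1->q1; q1-0->q0; q1-1->q2; q2-0->q2; q2-1->q2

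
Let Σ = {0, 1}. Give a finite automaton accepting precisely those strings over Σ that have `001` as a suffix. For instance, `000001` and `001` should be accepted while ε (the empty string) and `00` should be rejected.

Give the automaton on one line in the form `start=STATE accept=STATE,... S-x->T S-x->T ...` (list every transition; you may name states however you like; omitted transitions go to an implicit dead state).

start=q0 accept=q3 q0-0->q1 q0-1->q0 q1-0->q2 q1-1->q0 q2-0->q2 q2-1->q3 q3-0->q1 q3-1->q0

Let each state record the length of the longest suffix of the input read so far that is also a prefix of `001`. q1 means the last symbol is `0`; q2 means the last 2 symbols are `00`; q3 means the last 3 symbols are `001`. Accept only at q3, where the string currently ends in `001`.
With 4 states:
        0   1  
>  q0   q1  q0 
   q1   q2  q0 
   q2   q2  q3 
 * q3   q1  q0 
(> = start, * = accepting)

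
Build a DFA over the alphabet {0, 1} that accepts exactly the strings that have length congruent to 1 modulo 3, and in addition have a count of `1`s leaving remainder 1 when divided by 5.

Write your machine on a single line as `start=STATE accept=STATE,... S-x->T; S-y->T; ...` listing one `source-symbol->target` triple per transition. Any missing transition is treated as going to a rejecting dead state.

start=q0; accept=q2; q0-0->q1; q0-1->q2; q1-0->q3; q1-1->q4; q2-0->q4; q2-1->q5; q3-0->q0; q3-1->q6; q4-0->q6; q4-1->q7; q5-0->q7; q5-1->q8; q6-0->q2; q6-1->q9; q7-0->q9; q7-1->q10; q8-0->q10; q8-1->q11; q9-0->q5; q9-1->q12; q10-0->q12; q10-1->q13; q11-0->q13; q11-1->q3; q12-0->q8; q12-1->q14; q13-0->q14; q13-1->q0; q14-0->q11; q14-1->q1

Handle the two conditions separately and then intersect. The first has 3 states tracking the input length modulo 3; the second has 5 states tracking the count of `1`s modulo 5. A product state is a pair (one from each), accepting exactly when both do.
A 15-state machine:
          0    1  
>  q0     q1   q2 
   q1     q3   q4 
 * q2     q4   q5 
   q3     q0   q6 
   q4     q6   q7 
   q5     q7   q8 
   q6     q2   q9 
   q7     q9  q10 
   q8    q10  q11 
   q9     q5  q12 
   q10   q12  q13 
   q11   q13   q3 
   q12    q8  q14 
   q13   q14   q0 
   q14   q11   q1 
(> = start, * = accepting)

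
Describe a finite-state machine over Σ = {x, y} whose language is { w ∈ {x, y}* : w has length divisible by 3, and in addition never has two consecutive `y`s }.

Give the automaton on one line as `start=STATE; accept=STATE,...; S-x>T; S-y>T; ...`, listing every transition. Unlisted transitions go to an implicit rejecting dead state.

Run two small machines in parallel and take their product. One (3 states) tracks the input length modulo 3; the other (3 states) tracks partial matches of the forbidden pattern `yy`. Each combined state is a pair, one component from each; accept when both components accept. Minimizing collapses redundant product states.
7 states suffice.
        x   y  
>* q0   q1  q2 
   q1   q3  q4 
   q2   q3  q5 
   q3   q0  q6 
   q4   q0  q5 
   q5   q5  q5 
 * q6   q1  q5 
(> = start, * = accepting)

start=q0; accept=q0,q6; q0-x>q1; q0-y>q2; q1-x>q3; q1-y>q4; q2-x>q3; q2-y>q5; q3-x>q0; q3-y>q6; q4-x>q0; q4-y>q5; q5-x>q5; q5-y>q5; q6-x>q1; q6-y>q5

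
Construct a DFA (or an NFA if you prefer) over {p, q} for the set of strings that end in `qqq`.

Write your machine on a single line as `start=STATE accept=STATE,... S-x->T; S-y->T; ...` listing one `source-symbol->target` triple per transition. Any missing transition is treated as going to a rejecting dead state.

start=S0; accept=S3; S0-p->S0; S0-q->S1; S1-p->S0; S1-q->S2; S2-p->S0; S2-q->S3; S3-p->S0; S3-q->S3

Remember how much of `qqq` the current input suffix matches. State S0 means no match yet; S1 means the last symbol is `q`; S2 means the last 2 symbols are `qq`; S3 means the last 3 symbols are `qqq`. Only S3 accepts. On a mismatch, fall back to the longest proper suffix that is still a prefix of `qqq`.
With 4 states:
        p   q  
>  S0   S0  S1 
   S1   S0  S2 
   S2   S0  S3 
 * S3   S0  S3 
(> = start, * = accepting)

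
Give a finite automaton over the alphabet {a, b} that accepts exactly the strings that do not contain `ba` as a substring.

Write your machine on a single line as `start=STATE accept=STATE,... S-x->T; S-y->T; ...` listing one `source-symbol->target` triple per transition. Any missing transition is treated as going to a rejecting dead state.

Track partial matches of the forbidden pattern `ba`. State s2 is a dead state reached once `ba` has occurred; every other state accepts. s0 means no part of `ba` is currently matched.
A 3-state machine:
        a   b  
>* s0   s0  s1 
 * s1   s2  s1 
   s2   s2  s2 
(> = start, * = accepting)

start=s0; accept=s0,s1; s0-a->s0; s0-b->s1; s1-a->s2; s1-b->s1; s2-a->s2; s2-b->s2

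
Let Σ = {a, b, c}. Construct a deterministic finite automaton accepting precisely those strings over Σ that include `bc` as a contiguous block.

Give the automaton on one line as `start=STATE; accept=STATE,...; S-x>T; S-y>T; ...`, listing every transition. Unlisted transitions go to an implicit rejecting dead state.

start=q0; accept=q2; q0-a>q0; q0-b>q1; q0-c>q0; q1-a>q0; q1-b>q1; q1-c>q2; q2-a>q2; q2-b>q2; q2-c>q2

Track how much of `bc` has been matched so far: state q0 is no progress, q2 is the absorbing accept state reached once `bc` has occurred. Intermediate states record partial matches; on a mismatch, fall back to the longest reusable overlap.
A 3-state machine:
        a   b   c  
>  q0   q0  q1  q0 
   q1   q0  q1  q2 
 * q2   q2  q2  q2 
(> = start, * = accepting)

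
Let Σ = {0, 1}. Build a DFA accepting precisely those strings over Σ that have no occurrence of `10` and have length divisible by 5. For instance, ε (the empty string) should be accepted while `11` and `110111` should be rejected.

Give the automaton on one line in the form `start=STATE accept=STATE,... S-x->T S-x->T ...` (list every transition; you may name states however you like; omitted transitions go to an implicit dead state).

Run two small machines in parallel and take their product. One (3 states) tracks partial matches of the forbidden pattern `10`; the other (5 states) tracks the input length modulo 5. Each combined state is a pair, one component from each; accept when both components accept. Minimizing collapses redundant product states.
An 11-state machine:
          0    1  
>* q0     q1   q2 
   q1     q3   q4 
   q2     q5   q4 
   q3     q6   q7 
   q4     q5   q7 
   q5     q5   q5 
   q6     q8   q9 
   q7     q5   q9 
   q8     q0  q10 
   q9     q5  q10 
 * q10    q5   q2 
(> = start, * = accepting)

start=q0 accept=q0,q10 q0-0->q1 q0-1->q2 q1-0->q3 q1-1->q4 q2-0->q5 q2-1->q4 q3-0->q6 q3-1->q7 q4-0->q5 q4-1->q7 q5-0->q5 q5-1->q5 q6-0->q8 q6-1->q9 q7-0->q5 q7-1->q9 q8-0->q0 q8-1->q10 q9-0->q5 q9-1->q10 q10-0->q5 q10-1->q2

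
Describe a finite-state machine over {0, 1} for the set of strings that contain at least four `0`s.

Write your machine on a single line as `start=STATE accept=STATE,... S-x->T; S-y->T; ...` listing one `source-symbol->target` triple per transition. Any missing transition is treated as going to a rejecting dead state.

Only the number of `0`s matters, and only up to 5. Make a chain A → B → C → D → E → F advanced by each `0` (with F absorbing); every other symbol self-loops. The accepting set is {E, F}.
With 6 states:
       0  1 
>  A   B  A 
   B   C  B 
   C   D  C 
   D   E  D 
 * E   F  E 
 * F   F  F 
(> = start, * = accepting)

start=A; accept=E,F; A-0->B; A-1->A; B-0->C; B-1->B; C-0->D; C-1->C; D-0->E; D-1->D; E-0->F; E-1->E; F-0->F; F-1->F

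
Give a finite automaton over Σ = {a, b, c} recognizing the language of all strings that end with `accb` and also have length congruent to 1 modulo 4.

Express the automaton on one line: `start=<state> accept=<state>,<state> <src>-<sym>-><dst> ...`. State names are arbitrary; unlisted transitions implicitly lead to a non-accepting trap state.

start=S0 accept=S7 S0-a->S1 S0-b->S1 S0-c->S1 S1-a->S2 S1-b->S3 S1-c->S3 S2-a->S4 S2-b->S4 S2-c->S5 S3-a->S4 S3-b->S4 S3-c->S4 S4-a->S0 S4-b->S0 S4-c->S0 S5-a->S0 S5-b->S0 S5-c->S6 S6-a->S1 S6-b->S7 S6-c->S1 S7-a->S2 S7-b->S3 S7-c->S3

Handle the two conditions separately and then intersect. One (5 states) tracks how much of the suffix `accb` has currently been matched; the other (4 states) tracks the input length modulo 4. Each combined state is a pair, one component from each; accept when both components accept. Minimizing collapses redundant product states.
        a   b   c  
>  S0   S1  S1  S1 
   S1   S2  S3  S3 
   S2   S4  S4  S5 
   S3   S4  S4  S4 
   S4   S0  S0  S0 
   S5   S0  S0  S6 
   S6   S1  S7  S1 
 * S7   S2  S3  S3 
(> = start, * = accepting)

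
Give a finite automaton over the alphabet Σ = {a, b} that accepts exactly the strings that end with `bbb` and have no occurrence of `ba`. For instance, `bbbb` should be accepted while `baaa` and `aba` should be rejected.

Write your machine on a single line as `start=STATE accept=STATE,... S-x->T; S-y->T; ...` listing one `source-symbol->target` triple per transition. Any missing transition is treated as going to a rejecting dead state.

Handle the two conditions separately and then intersect. The first has 4 states tracking how much of the suffix `bbb` has currently been matched; the second has 3 states tracking partial matches of the forbidden pattern `ba`. A product state is a pair (one from each), accepting exactly when both do.
With 8 states:
        a   b  
>  q0   q0  q1 
   q1   q2  q3 
   q2   q2  q4 
   q3   q2  q5 
   q4   q2  q6 
 * q5   q2  q5 
   q6   q2  q7 
   q7   q2  q7 
(> = start, * = accepting)

start=q0; accept=q5; q0-a->q0; q0-b->q1; q1-a->q2; q1-b->q3; q2-a->q2; q2-b->q4; q3-a->q2; q3-b->q5; q4-a->q2; q4-b->q6; q5-a->q2; q5-b->q5; q6-a->q2; q6-b->q7; q7-a->q2; q7-b->q7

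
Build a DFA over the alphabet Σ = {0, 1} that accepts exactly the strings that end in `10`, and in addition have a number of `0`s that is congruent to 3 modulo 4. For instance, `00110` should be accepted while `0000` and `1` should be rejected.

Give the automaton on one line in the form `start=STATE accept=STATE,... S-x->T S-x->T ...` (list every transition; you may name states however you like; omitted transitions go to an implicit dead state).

start=q0 accept=q5 q0-0->q1 q0-1->q0 q1-0->q2 q1-1->q1 q2-0->q3 q2-1->q4 q3-0->q0 q3-1->q3 q4-0->q5 q4-1->q4 q5-0->q0 q5-1->q3

Run two small machines in parallel and take their product. The first has 3 states tracking how much of the suffix `10` has currently been matched; the second has 4 states tracking the count of `0`s modulo 4. A product state is a pair (one from each), accepting exactly when both do. Minimizing collapses redundant product states.
6 states suffice.
        0   1  
>  q0   q1  q0 
   q1   q2  q1 
   q2   q3  q4 
   q3   q0  q3 
   q4   q5  q4 
 * q5   q0  q3 
(> = start, * = accepting)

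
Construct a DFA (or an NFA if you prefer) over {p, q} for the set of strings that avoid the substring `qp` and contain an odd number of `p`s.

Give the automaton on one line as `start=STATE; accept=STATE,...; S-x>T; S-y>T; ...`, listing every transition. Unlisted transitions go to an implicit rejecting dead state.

start=s0; accept=s1,s3; s0-p>s1; s0-q>s2; s1-p>s0; s1-q>s3; s2-p>s2; s2-q>s2; s3-p>s2; s3-q>s3

Build one automaton per condition and run them in lockstep. The first has 3 states tracking partial matches of the forbidden pattern `qp`; the second has 2 states tracking the count of `p`s modulo 2. A product state is a pair (one from each), accepting exactly when both do. Equivalent product states are then merged.
With 4 states:
        p   q  
>  s0   s1  s2 
 * s1   s0  s3 
   s2   s2  s2 
 * s3   s2  s3 
(> = start, * = accepting)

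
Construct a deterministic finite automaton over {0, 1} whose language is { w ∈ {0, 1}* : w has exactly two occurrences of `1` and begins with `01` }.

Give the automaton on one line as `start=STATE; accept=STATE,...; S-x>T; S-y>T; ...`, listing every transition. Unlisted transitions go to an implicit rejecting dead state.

Run two small machines in parallel and take their product. One (4 states) tracks the count of `1`s, saturating at 3; the other (4 states) tracks whether the input so far still matches the prefix `01`. Each combined state is a pair, one component from each; accept when both components accept. Minimizing collapses redundant product states.
With 5 states:
        0   1  
>  q0   q1  q2 
   q1   q2  q3 
   q2   q2  q2 
   q3   q3  q4 
 * q4   q4  q2 
(> = start, * = accepting)

start=q0; accept=q4; q0-0>q1; q0-1>q2; q1-0>q2; q1-1>q3; q2-0>q2; q2-1>q2; q3-0>q3; q3-1>q4; q4-0>q4; q4-1>q2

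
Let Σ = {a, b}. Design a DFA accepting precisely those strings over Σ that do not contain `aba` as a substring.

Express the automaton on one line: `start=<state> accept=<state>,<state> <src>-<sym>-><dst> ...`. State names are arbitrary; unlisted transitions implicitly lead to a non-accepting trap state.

Track partial matches of the forbidden pattern `aba`. State s3 is a dead state reached once `aba` has occurred; every other state accepts. s0 means no part of `aba` is currently matched.
4 states suffice.
        a   b  
>* s0   s1  s0 
 * s1   s1  s2 
 * s2   s3  s0 
   s3   s3  s3 
(> = start, * = accepting)

start=s0 accept=s0,s1,s2 s0-a->s1 s0-b->s0 s1-a->s1 s1-b->s2 s2-a->s3 s2-b->s0 s3-a->s3 s3-b->s3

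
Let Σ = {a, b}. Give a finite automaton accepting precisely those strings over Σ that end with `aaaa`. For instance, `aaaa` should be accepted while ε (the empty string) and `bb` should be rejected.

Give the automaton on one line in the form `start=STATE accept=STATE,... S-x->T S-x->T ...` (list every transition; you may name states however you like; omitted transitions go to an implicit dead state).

Let each state record the length of the longest suffix of the input read so far that is also a prefix of `aaaa`. S1 means the last symbol is `a`; S2 means the last 2 symbols are `aa`; S3 means the last 3 symbols are `aaa`; S4 means the last 4 symbols are `aaaa`. Accept only at S4, where the string currently ends in `aaaa`.
        a   b  
>  S0   S1  S0 
   S1   S2  S0 
   S2   S3  S0 
   S3   S4  S0 
 * S4   S4  S0 
(> = start, * = accepting)

start=S0 accept=S4 S0-a->S1 S0-b->S0 S1-a->S2 S1-b->S0 S2-a->S3 S2-b->S0 S3-a->S4 S3-b->S0 S4-a->S4 S4-b->S0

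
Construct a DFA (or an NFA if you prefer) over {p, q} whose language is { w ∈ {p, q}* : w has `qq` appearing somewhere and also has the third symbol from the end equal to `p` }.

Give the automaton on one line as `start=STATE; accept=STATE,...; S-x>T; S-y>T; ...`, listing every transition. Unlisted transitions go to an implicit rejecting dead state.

start=S0; accept=S5,S9,S10,S11; S0-p>S1; S0-q>S2; S1-p>S1; S1-q>S3; S2-p>S1; S2-q>S4; S3-p>S1; S3-q>S5; S4-p>S6; S4-q>S4; S5-p>S6; S5-q>S4; S6-p>S7; S6-q>S8; S7-p>S9; S7-q>S10; S8-p>S11; S8-q>S5; S9-p>S9; S9-q>S10; S10-p>S11; S10-q>S5; S11-p>S7; S11-q>S8

Handle the two conditions separately and then intersect. The first has 3 states tracking whether and how much of `qq` has been seen; the second has 15 states tracking the last 3 symbols read. A product state is a pair (one from each), accepting exactly when both do. Equivalent product states are then merged.
12 states suffice.
          p    q  
>  S0     S1   S2 
   S1     S1   S3 
   S2     S1   S4 
   S3     S1   S5 
   S4     S6   S4 
 * S5     S6   S4 
   S6     S7   S8 
   S7     S9  S10 
   S8    S11   S5 
 * S9     S9  S10 
 * S10   S11   S5 
 * S11    S7   S8 
(> = start, * = accepting)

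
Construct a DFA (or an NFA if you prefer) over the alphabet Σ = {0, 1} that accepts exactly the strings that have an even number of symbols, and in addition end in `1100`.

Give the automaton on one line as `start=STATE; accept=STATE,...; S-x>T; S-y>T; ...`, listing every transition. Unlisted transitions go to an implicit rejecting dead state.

start=S0; accept=S5; S0-0>S1; S0-1>S2; S1-0>S0; S1-1>S0; S2-0>S0; S2-1>S3; S3-0>S4; S3-1>S2; S4-0>S5; S4-1>S0; S5-0>S1; S5-1>S2

Run two small machines in parallel and take their product. The first has 2 states tracking the input length modulo 2; the second has 5 states tracking how much of the suffix `1100` has currently been matched. A product state is a pair (one from each), accepting exactly when both do. Equivalent product states are then merged.
6 states suffice.
        0   1  
>  S0   S1  S2 
   S1   S0  S0 
   S2   S0  S3 
   S3   S4  S2 
   S4   S5  S0 
 * S5   S1  S2 
(> = start, * = accepting)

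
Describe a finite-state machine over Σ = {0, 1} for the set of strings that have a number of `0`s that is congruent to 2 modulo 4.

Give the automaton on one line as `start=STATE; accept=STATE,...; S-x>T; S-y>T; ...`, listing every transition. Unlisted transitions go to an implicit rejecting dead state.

The only thing that matters is how many `0`s have appeared, reduced mod 4. Use one state per residue: q0 for 0, …, q3 for 3. Reading `0` moves to the next residue; anything else stays put. q2 is accepting.
4 states suffice.
        0   1  
>  q0   q1  q0 
   q1   q2  q1 
 * q2   q3  q2 
   q3   q0  q3 
(> = start, * = accepting)

start=q0; accept=q2; q0-0>q1; q0-1>q0; q1-0>q2; q1-1>q1; q2-0>q3; q2-1>q2; q3-0>q0; q3-1>q3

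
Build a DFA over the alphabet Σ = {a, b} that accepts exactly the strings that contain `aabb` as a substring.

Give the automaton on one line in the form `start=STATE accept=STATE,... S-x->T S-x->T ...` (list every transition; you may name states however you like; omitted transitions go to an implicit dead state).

States S0..S3 record the length of the longest prefix of `aabb` that matches the current input suffix. Reaching S4 means `aabb` has been seen, and we stay there forever. Accept from S4.
        a   b  
>  S0   S1  S0 
   S1   S2  S0 
   S2   S2  S3 
   S3   S1  S4 
 * S4   S4  S4 
(> = start, * = accepting)

start=S0 accept=S4 S0-a->S1 S0-b->S0 S1-a->S2 S1-b->S0 S2-a->S2 S2-b->S3 S3-a->S1 S3-b->S4 S4-a->S4 S4-b->S4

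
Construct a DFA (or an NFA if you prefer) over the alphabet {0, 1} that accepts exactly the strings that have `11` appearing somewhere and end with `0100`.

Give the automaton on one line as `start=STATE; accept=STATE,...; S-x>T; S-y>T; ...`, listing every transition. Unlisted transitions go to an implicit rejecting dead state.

start=q0; accept=q10; q0-0>q1; q0-1>q2; q1-0>q1; q1-1>q3; q2-0>q1; q2-1>q4; q3-0>q5; q3-1>q4; q4-0>q6; q4-1>q4; q5-0>q7; q5-1>q3; q6-0>q6; q6-1>q8; q7-0>q1; q7-1>q3; q8-0>q9; q8-1>q4; q9-0>q10; q9-1>q8; q10-0>q6; q10-1>q8

Build one automaton per condition and run them in lockstep. One (3 states) tracks whether and how much of `11` has been seen; the other (5 states) tracks how much of the suffix `0100` has currently been matched. Each combined state is a pair, one component from each; accept when both components accept.
          0    1  
>  q0     q1   q2 
   q1     q1   q3 
   q2     q1   q4 
   q3     q5   q4 
   q4     q6   q4 
   q5     q7   q3 
   q6     q6   q8 
   q7     q1   q3 
   q8     q9   q4 
   q9    q10   q8 
 * q10    q6   q8 
(> = start, * = accepting)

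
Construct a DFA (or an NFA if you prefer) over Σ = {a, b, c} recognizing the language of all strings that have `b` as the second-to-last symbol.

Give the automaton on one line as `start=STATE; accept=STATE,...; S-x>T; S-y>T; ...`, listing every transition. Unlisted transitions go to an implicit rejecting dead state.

start=s0; accept=s7,s8,s9; s0-a>s1; s0-b>s2; s0-c>s3; s1-a>s4; s1-b>s5; s1-c>s6; s2-a>s7; s2-b>s8; s2-c>s9; s3-a>s10; s3-b>s11; s3-c>s12; s4-a>s4; s4-b>s5; s4-c>s6; s5-a>s7; s5-b>s8; s5-c>s9; s6-a>s10; s6-b>s11; s6-c>s12; s7-a>s4; s7-b>s5; s7-c>s6; s8-a>s7; s8-b>s8; s8-c>s9; s9-a>s10; s9-b>s11; s9-c>s12; s10-a>s4; s10-b>s5; s10-c>s6; s11-a>s7; s11-b>s8; s11-c>s9; s12-a>s10; s12-b>s11; s12-c>s12

Because acceptance depends on a position counted from the end, the machine has to buffer the most recent 2 symbols. Make each state the string of the last up-to-2 symbols read; on input `x` shift the window left and append `x`. Accept when the buffered window has length 2 and begins with `b`.
A 13-state machine:
          a    b    c  
>  s0     s1   s2   s3 
   s1     s4   s5   s6 
   s2     s7   s8   s9 
   s3    s10  s11  s12 
   s4     s4   s5   s6 
   s5     s7   s8   s9 
   s6    s10  s11  s12 
 * s7     s4   s5   s6 
 * s8     s7   s8   s9 
 * s9    s10  s11  s12 
   s10    s4   s5   s6 
   s11    s7   s8   s9 
   s12   s10  s11  s12 
(> = start, * = accepting)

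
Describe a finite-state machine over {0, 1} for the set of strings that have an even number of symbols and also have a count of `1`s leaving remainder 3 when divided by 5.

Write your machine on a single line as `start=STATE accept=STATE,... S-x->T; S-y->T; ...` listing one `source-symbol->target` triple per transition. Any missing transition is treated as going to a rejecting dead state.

Handle the two conditions separately and then intersect. The first has 2 states tracking the input length modulo 2; the second has 5 states tracking the count of `1`s modulo 5. A product state is a pair (one from each), accepting exactly when both do.
        0   1  
>  q0   q1  q2 
   q1   q0  q3 
   q2   q3  q4 
   q3   q2  q5 
   q4   q5  q6 
   q5   q4  q7 
   q6   q7  q8 
 * q7   q6  q9 
   q8   q9  q1 
   q9   q8  q0 
(> = start, * = accepting)

start=q0; accept=q7; q0-0->q1; q0-1->q2; q1-0->q0; q1-1->q3; q2-0->q3; q2-1->q4; q3-0->q2; q3-1->q5; q4-0->q5; q4-1->q6; q5-0->q4; q5-1->q7; q6-0->q7; q6-1->q8; q7-0->q6; q7-1->q9; q8-0->q9; q8-1->q1; q9-0->q8; q9-1->q0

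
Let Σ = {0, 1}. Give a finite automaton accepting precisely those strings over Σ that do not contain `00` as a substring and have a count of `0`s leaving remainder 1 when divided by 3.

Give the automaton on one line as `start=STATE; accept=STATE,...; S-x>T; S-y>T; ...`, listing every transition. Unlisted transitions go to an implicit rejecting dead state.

start=q0; accept=q1,q3; q0-0>q1; q0-1>q0; q1-0>q2; q1-1>q3; q2-0>q4; q2-1>q2; q3-0>q5; q3-1>q3; q4-0>q6; q4-1>q4; q5-0>q4; q5-1>q7; q6-0>q2; q6-1>q6; q7-0>q8; q7-1>q7; q8-0>q6; q8-1>q0

Run two small machines in parallel and take their product. One (3 states) tracks partial matches of the forbidden pattern `00`; the other (3 states) tracks the count of `0`s modulo 3. Each combined state is a pair, one component from each; accept when both components accept.
A 9-state machine:
        0   1  
>  q0   q1  q0 
 * q1   q2  q3 
   q2   q4  q2 
 * q3   q5  q3 
   q4   q6  q4 
   q5   q4  q7 
   q6   q2  q6 
   q7   q8  q7 
   q8   q6  q0 
(> = start, * = accepting)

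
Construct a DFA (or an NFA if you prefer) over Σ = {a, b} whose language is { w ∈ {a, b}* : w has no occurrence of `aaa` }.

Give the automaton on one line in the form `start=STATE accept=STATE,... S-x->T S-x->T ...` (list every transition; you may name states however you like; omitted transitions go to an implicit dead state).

start=q0 accept=q0,q1,q2 q0-a->q1 q0-b->q0 q1-a->q2 q1-b->q0 q2-a->q3 q2-b->q0 q3-a->q3 q3-b->q3

Track partial matches of the forbidden pattern `aaa`. State q3 is a dead state reached once `aaa` has occurred; every other state accepts. q0 means no part of `aaa` is currently matched.
4 states suffice.
        a   b  
>* q0   q1  q0 
 * q1   q2  q0 
 * q2   q3  q0 
   q3   q3  q3 
(> = start, * = accepting)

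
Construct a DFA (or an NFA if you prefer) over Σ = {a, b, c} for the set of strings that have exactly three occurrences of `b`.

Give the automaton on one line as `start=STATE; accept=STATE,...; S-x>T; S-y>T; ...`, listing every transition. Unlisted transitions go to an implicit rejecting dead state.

start=S0; accept=S3; S0-a>S0; S0-b>S1; S0-c>S0; S1-a>S1; S1-b>S2; S1-c>S1; S2-a>S2; S2-b>S3; S2-c>S2; S3-a>S3; S3-b>S4; S3-c>S3; S4-a>S4; S4-b>S4; S4-c>S4

Count `b`s, saturating at 4: states S0 through S3 mean 0 through 3 `b`s seen; S4 means more than 3. Each `b` increments (capped at S4); other symbols loop. Accept from {S3}.
A 5-state machine:
        a   b   c  
>  S0   S0  S1  S0 
   S1   S1  S2  S1 
   S2   S2  S3  S2 
 * S3   S3  S4  S3 
   S4   S4  S4  S4 
(> = start, * = accepting)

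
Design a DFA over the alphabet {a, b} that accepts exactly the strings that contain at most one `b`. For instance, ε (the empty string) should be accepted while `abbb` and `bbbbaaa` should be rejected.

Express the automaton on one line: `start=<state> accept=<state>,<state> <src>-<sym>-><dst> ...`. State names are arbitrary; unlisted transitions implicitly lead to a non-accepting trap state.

start=S0 accept=S0,S1 S0-a->S0 S0-b->S1 S1-a->S1 S1-b->S2 S2-a->S2 S2-b->S2

Only the number of `b`s matters, and only up to 2. Make a chain S0 → S1 → S2 advanced by each `b` (with S2 absorbing); every other symbol self-loops. The accepting set is {S0, S1}.
With 3 states:
        a   b  
>* S0   S0  S1 
 * S1   S1  S2 
   S2   S2  S2 
(> = start, * = accepting)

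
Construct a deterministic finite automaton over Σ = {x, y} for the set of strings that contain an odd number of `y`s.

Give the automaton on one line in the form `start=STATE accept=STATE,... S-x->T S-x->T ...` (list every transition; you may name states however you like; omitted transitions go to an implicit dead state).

The only thing that matters is how many `y`s have appeared, reduced mod 2. Use one state per residue: q0 for 0, …, q1 for 1. Reading `y` moves to the next residue; anything else stays put. q1 is accepting.
        x   y  
>  q0   q0  q1 
 * q1   q1  q0 
(> = start, * = accepting)

start=q0 accept=q1 q0-x->q0 q0-y->q1 q1-x->q1 q1-y->q0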